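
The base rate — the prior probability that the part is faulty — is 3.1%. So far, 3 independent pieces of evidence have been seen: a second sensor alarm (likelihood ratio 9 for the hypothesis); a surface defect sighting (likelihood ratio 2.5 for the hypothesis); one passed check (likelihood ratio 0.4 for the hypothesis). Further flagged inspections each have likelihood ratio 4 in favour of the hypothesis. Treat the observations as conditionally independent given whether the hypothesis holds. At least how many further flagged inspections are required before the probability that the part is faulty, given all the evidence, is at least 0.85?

3

Prior odds = 0.031/0.969 = 31/969.
Combined Bayes factor of the evidence already in hand = 9 × 2.5 × 0.4 = 9.
Odds after that evidence = (31/969) × 9 = 93/323.
Target odds = 0.85/0.15 = 17/3.
Need 4ⁿ ≥ 17/3 ÷ (93/323) = 5491/279.
4² = 16 falls short of 5491/279 but 4³ = 64 reaches it, so n = 3.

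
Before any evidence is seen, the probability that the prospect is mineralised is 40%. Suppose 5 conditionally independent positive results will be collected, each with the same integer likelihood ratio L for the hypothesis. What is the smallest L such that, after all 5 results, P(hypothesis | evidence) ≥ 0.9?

Prior odds = 0.4/0.6 = 2/3.
Target odds = 0.9/0.1 = 9.
Need L⁵ ≥ 9 ÷ (2/3) = 13.5.
1⁵ = 1 < 13.5 ≤ 32 = 2⁵, so L = 2.

2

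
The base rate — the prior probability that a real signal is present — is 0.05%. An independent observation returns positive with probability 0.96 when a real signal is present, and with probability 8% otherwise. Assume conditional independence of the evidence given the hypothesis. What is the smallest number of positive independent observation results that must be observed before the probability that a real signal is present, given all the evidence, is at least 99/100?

5

Prior odds: 0.0005 ÷ 0.9995 = 1/1999.
Likelihood ratio of a positive result = 0.96/0.08 = 12.
Target posterior odds = 0.99/0.01 = 99.
Need (1/1999) × 12ⁿ ≥ 99, i.e. 12ⁿ ≥ 197901.
12⁴ = 20736 falls short of 197901 but 12⁵ = 248832 reaches it, so n = 5.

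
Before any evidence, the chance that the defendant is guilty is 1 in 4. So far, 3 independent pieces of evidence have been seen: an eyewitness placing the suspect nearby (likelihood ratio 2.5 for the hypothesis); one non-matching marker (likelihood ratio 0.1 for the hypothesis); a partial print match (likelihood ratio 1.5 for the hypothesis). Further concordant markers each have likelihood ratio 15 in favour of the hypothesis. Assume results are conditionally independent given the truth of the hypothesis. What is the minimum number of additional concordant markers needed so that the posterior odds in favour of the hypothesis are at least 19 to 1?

2

Prior odds = 0.25/0.75 = 1/3.
Combined Bayes factor of the evidence already in hand = 2.5 × 0.1 × 1.5 = 0.375.
Odds after that evidence = (1/3) × 0.375 = 0.125.
Target odds = 19.
Need 15ⁿ ≥ 19 ÷ 0.125 = 152.
15¹ = 15 falls short of 152 but 15² = 225 reaches it, so n = 2.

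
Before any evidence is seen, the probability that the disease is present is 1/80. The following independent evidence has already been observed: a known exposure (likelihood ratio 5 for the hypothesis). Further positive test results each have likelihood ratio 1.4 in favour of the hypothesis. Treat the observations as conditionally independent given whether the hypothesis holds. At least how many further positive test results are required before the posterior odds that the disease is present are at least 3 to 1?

12

Prior odds = 0.0125/0.9875 = 1/79.
Bayes factor of the evidence already in hand = 5.
Odds after that evidence = (1/79) × 5 = 5/79.
Target odds = 3.
Need 1.4ⁿ ≥ 3 ÷ (5/79) = 47.4.
1.4¹¹ ≈40.4957 falls short of 47.4 but 1.4¹² ≈56.6939 reaches it, so n = 12.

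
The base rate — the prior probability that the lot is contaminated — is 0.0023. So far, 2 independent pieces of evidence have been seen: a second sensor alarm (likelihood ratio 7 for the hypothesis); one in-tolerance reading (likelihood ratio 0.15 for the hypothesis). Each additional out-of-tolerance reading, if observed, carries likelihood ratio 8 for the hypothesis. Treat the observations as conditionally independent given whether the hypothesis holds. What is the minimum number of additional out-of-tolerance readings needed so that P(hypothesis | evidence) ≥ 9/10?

4

Prior odds = 0.0023/0.9977 = 23/9977.
Combined Bayes factor of the evidence already in hand = 7 × 0.15 = 1.05.
Odds after that evidence = (23/9977) × 1.05 = 483/199540.
Target odds = 0.9/0.1 = 9.
Need 8ⁿ ≥ 9 ÷ (483/199540) = 598620/161.
8³ = 512 falls short of 598620/161 but 8⁴ = 4096 reaches it, so n = 4.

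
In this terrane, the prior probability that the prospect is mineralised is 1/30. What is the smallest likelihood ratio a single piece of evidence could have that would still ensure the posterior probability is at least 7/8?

203

Prior odds = (1/30)/(29/30) = 1/29.
Target odds = 0.875/0.125 = 7.
Required Bayes factor = 7 ÷ (1/29) = 203.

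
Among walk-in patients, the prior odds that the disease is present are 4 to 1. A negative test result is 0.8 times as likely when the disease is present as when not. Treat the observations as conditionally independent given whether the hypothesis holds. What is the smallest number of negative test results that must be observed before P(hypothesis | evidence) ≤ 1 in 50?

Prior odds = 4.
Likelihood ratio per negative test result = 0.8.
Target odds: 0.02 ÷ 0.98 = 1/49.
Require 0.8ⁿ ≤ 1/49 ÷ 4 = 1/196.
0.8²³ ≈0.00590296 is still above 1/196 but 0.8²⁴ ≈0.00472237 is at or below it, so n = 24.

24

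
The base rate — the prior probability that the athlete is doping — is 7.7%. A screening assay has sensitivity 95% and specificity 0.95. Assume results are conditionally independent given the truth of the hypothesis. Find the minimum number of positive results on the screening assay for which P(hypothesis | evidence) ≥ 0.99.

3

Prior odds = 0.077/0.923 = 77/923.
False-positive rate = 1 − 0.95 = 0.05; likelihood ratio of a positive = 0.95/0.05 = 19.
Target posterior odds = 0.99/0.01 = 99.
Need (77/923) × 19ⁿ ≥ 99, i.e. 19ⁿ ≥ 8307/7.
19² = 361 falls short of 8307/7 but 19³ = 6859 reaches it, so n = 3.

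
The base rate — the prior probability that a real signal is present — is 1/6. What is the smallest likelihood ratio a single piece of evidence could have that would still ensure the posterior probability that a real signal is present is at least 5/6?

25

Prior odds = (1/6)/(5/6) = 0.2.
Target odds = (5/6)/(1/6) = 5.
Required Bayes factor = 5 ÷ 0.2 = 25.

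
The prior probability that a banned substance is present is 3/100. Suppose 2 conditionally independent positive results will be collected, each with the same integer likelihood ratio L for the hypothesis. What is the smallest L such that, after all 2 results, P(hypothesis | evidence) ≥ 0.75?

10

Prior odds = 0.03/0.97 = 3/97.
Target odds = 0.75/0.25 = 3.
Need L² ≥ 3 ÷ (3/97) = 97.
9² = 81 < 97 ≤ 100 = 10², so L = 10.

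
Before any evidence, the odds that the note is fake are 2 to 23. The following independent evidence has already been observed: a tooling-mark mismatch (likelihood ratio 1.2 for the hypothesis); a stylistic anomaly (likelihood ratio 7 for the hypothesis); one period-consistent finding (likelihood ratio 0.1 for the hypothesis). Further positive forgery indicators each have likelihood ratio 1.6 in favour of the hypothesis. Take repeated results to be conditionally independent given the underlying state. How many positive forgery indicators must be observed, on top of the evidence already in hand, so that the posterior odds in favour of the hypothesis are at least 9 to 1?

11

Prior odds = 2/23.
Combined Bayes factor of the evidence already in hand = 1.2 × 7 × 0.1 = 0.84.
Odds after that evidence = (2/23) × 0.84 = 42/575.
Target odds = 9.
Need 1.6ⁿ ≥ 9 ÷ (42/575) = 1725/14.
1.6¹⁰ ≈109.951 falls short of 1725/14 but 1.6¹¹ ≈175.922 reaches it, so n = 11.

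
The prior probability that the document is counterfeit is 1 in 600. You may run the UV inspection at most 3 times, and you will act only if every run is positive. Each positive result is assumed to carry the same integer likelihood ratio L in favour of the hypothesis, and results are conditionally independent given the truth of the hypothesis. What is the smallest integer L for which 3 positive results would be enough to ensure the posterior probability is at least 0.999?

Prior odds = (1/600)/(599/600) = 1/599.
Target odds = 0.999/0.001 = 999.
Need L³ ≥ 999 ÷ (1/599) = 598401.
84³ = 592704 < 598401 ≤ 614125 = 85³, so L = 85.

85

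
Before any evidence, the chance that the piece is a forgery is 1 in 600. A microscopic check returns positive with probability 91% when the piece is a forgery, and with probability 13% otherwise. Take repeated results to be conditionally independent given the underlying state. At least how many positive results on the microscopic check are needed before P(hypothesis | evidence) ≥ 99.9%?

Prior odds = (1/600)/(599/600) = 1/599.
Likelihood ratio of a positive result = 0.91/0.13 = 7.
Target posterior odds = 0.999/0.001 = 999.
Require 7ⁿ ≥ 999 ÷ (1/599) = 598401.
7⁶ = 117649 falls short of 598401 but 7⁷ = 823543 reaches it, so n = 7.

7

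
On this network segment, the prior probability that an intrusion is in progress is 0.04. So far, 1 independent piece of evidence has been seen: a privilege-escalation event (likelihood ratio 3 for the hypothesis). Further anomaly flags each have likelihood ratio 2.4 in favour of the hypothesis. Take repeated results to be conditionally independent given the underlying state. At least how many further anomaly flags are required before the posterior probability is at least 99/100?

8

Prior odds = 0.04/0.96 = 1/24.
Bayes factor of the evidence already in hand = 3.
Odds after that evidence = (1/24) × 3 = 0.125.
Target odds = 0.99/0.01 = 99.
Need 2.4ⁿ ≥ 99 ÷ 0.125 = 792.
2.4⁷ = 35831808/78125 falls short of 792 but 2.4⁸ = 429981696/390625 reaches it, so n = 8.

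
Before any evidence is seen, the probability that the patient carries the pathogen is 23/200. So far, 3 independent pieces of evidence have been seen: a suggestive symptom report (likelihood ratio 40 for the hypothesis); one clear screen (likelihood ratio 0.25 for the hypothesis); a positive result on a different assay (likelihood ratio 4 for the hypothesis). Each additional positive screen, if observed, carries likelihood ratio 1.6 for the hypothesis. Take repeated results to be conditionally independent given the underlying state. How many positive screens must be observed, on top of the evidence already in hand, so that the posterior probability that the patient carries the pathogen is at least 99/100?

7

Prior odds = 0.115/0.885 = 23/177.
Combined Bayes factor of the evidence already in hand = 40 × 0.25 × 4 = 40.
Odds after that evidence = (23/177) × 40 = 920/177.
Target odds = 0.99/0.01 = 99.
Need 1.6ⁿ ≥ 99 ÷ (920/177) = 17523/920.
1.6⁶ = 262144/15625 falls short of 17523/920 but 1.6⁷ = 2097152/78125 reaches it, so n = 7.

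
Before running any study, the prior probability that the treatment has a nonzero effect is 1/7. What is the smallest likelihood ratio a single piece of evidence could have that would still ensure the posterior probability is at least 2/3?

Prior odds = (1/7)/(6/7) = 1/6.
Target odds = (2/3)/(1/3) = 2.
Required Bayes factor = 2 ÷ (1/6) = 12.

12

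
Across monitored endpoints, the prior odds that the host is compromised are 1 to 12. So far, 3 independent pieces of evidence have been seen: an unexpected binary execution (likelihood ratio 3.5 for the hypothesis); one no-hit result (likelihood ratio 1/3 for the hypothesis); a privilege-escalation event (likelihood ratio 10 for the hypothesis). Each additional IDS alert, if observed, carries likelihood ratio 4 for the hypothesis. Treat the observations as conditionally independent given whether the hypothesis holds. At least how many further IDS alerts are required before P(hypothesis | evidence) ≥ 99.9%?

6

Prior odds = 1/12.
Combined Bayes factor of the evidence already in hand = 3.5 × (1/3) × 10 = 35/3.
Odds after that evidence = (1/12) × 35/3 = 35/36.
Target odds = 0.999/0.001 = 999.
Need 4ⁿ ≥ 999 ÷ (35/36) = 35964/35.
4⁵ = 1024 falls short of 35964/35 but 4⁶ = 4096 reaches it, so n = 6.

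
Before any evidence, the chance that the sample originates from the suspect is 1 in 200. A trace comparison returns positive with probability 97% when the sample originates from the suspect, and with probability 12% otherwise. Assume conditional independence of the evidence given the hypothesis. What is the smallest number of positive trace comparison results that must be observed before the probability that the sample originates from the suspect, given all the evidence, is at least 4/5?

Prior odds = 0.005/0.995 = 1/199.
Likelihood ratio of a positive result = 0.97/0.12 = 97/12.
Target posterior odds = 0.8/0.2 = 4.
Need (1/199) × (97/12)ⁿ ≥ 4, i.e. (97/12)ⁿ ≥ 796.
(97/12)³ = 912673/1728 falls short of 796 but (97/12)⁴ = 88529281/20736 reaches it, so n = 4.

4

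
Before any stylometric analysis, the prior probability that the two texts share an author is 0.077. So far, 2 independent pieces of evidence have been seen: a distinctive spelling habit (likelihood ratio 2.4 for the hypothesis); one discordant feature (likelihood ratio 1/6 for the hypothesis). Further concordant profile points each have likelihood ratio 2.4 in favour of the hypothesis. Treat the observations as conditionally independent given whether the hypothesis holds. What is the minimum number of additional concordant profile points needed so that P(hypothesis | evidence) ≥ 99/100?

Prior odds = 0.077/0.923 = 77/923.
Combined Bayes factor of the evidence already in hand = 2.4 × (1/6) = 0.4.
Odds after that evidence = (77/923) × 0.4 = 154/4615.
Target odds = 0.99/0.01 = 99.
Need 2.4ⁿ ≥ 99 ÷ (154/4615) = 41535/14.
2.4⁹ ≈2641.81 falls short of 41535/14 but 2.4¹⁰ ≈6340.34 reaches it, so n = 10.

10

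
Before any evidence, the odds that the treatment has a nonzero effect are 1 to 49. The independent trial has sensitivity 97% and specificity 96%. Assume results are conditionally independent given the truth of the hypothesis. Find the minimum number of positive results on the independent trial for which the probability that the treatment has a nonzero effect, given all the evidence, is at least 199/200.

3

Prior odds = 1/49.
False-positive rate = 1 − 0.96 = 0.04; likelihood ratio of a positive = 0.97/0.04 = 24.25.
Target odds: 0.995 ÷ 0.005 = 199.
Require 24.25ⁿ ≥ 199 ÷ (1/49) = 9751.
24.25² = 588.0625 falls short of 9751 but 24.25³ = 912673/64 reaches it, so n = 3.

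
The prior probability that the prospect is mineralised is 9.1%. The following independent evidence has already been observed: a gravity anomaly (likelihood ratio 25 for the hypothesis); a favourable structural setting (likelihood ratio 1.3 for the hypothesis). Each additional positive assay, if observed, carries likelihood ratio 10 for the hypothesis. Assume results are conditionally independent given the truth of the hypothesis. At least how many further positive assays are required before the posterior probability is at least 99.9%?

Prior odds = 0.091/0.909 = 91/909.
Combined Bayes factor of the evidence already in hand = 25 × 1.3 = 32.5.
Odds after that evidence = (91/909) × 32.5 = 5915/1818.
Target odds = 0.999/0.001 = 999.
Need 10ⁿ ≥ 999 ÷ (5915/1818) = 1816182/5915.
10² = 100 falls short of 1816182/5915 but 10³ = 1000 reaches it, so n = 3.

3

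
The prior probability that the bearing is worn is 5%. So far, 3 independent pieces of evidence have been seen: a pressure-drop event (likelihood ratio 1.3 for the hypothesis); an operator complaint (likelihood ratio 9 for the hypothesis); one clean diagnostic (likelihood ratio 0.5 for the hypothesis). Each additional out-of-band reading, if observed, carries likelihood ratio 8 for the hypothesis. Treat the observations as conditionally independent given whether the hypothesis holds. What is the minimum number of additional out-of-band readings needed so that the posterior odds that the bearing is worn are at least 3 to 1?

Prior odds = 0.05/0.95 = 1/19.
Combined Bayes factor of the evidence already in hand = 1.3 × 9 × 0.5 = 5.85.
Odds after that evidence = (1/19) × 5.85 = 117/380.
Target odds = 3.
Need 8ⁿ ≥ 3 ÷ (117/380) = 380/39.
8¹ = 8 falls short of 380/39 but 8² = 64 reaches it, so n = 2.

2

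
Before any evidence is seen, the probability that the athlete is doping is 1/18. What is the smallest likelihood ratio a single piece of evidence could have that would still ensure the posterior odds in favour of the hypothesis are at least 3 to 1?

51

Prior odds = (1/18)/(17/18) = 1/17.
Target odds = 3.
Required Bayes factor = 3 ÷ (1/17) = 51.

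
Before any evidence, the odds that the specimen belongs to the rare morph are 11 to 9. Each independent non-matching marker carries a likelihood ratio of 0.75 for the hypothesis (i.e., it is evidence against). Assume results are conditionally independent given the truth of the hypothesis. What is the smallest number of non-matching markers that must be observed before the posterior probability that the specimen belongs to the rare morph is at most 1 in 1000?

Prior odds = 11/9.
Likelihood ratio per non-matching marker = 0.75.
Target posterior odds = 0.001/0.999 = 1/999.
Require 0.75ⁿ ≤ 1/999 ÷ (11/9) = 1/1221.
0.75²⁴ ≈0.00100339 is still above 1/1221 but 0.75²⁵ ≈0.000752543 is at or below it, so n = 25.

25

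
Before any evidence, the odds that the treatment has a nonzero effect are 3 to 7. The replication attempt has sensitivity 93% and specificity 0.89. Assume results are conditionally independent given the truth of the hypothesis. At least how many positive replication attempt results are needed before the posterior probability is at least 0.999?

4

Prior odds = 3/7.
False-positive rate = 1 − 0.89 = 0.11; likelihood ratio of a positive = 0.93/0.11 = 93/11.
Target posterior odds = 0.999/0.001 = 999.
Need (3/7) × (93/11)ⁿ ≥ 999, i.e. (93/11)ⁿ ≥ 2331.
(93/11)³ = 804357/1331 falls short of 2331 but (93/11)⁴ = 74805201/14641 reaches it, so n = 4.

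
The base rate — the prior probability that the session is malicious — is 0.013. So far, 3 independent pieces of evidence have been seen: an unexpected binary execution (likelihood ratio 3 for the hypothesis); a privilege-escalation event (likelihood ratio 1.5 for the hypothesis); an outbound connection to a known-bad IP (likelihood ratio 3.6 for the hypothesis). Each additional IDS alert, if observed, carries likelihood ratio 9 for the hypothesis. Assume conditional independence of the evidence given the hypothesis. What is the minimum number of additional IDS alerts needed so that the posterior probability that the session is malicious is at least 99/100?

Prior odds = 0.013/0.987 = 13/987.
Combined Bayes factor of the evidence already in hand = 3 × 1.5 × 3.6 = 16.2.
Odds after that evidence = (13/987) × 16.2 = 351/1645.
Target odds = 0.99/0.01 = 99.
Need 9ⁿ ≥ 99 ÷ (351/1645) = 18095/39.
9² = 81 falls short of 18095/39 but 9³ = 729 reaches it, so n = 3.

3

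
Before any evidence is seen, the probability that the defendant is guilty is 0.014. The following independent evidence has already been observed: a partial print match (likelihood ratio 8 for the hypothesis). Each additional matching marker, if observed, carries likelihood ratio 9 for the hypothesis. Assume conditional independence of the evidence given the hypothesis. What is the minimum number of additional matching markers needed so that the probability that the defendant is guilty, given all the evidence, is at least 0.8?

2

Prior odds = 0.014/0.986 = 7/493.
Bayes factor of the evidence already in hand = 8.
Odds after that evidence = (7/493) × 8 = 56/493.
Target odds = 0.8/0.2 = 4.
Need 9ⁿ ≥ 4 ÷ (56/493) = 493/14.
9¹ = 9 falls short of 493/14 but 9² = 81 reaches it, so n = 2.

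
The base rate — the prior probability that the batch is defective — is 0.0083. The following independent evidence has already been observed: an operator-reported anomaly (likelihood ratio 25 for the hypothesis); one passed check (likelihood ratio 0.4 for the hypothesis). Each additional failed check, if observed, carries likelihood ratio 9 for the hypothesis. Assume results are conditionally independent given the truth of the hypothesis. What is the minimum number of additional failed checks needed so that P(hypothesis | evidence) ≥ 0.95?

Prior odds = 0.0083/0.9917 = 83/9917.
Combined Bayes factor of the evidence already in hand = 25 × 0.4 = 10.
Odds after that evidence = (83/9917) × 10 = 830/9917.
Target odds = 0.95/0.05 = 19.
Need 9ⁿ ≥ 19 ÷ (830/9917) = 188423/830.
9² = 81 falls short of 188423/830 but 9³ = 729 reaches it, so n = 3.

3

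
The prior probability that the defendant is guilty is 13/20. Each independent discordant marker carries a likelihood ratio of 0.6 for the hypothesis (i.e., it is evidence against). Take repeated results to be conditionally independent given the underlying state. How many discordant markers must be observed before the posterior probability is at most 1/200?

Prior odds: 0.65 ÷ 0.35 = 13/7.
Likelihood ratio per discordant marker = 0.6.
Target posterior odds = 0.005/0.995 = 1/199.
Require 0.6ⁿ ≤ 1/199 ÷ (13/7) = 7/2587.
0.6¹¹ = 177147/48828125 is still above 7/2587 but 0.6¹² = 531441/244140625 is at or below it, so n = 12.

12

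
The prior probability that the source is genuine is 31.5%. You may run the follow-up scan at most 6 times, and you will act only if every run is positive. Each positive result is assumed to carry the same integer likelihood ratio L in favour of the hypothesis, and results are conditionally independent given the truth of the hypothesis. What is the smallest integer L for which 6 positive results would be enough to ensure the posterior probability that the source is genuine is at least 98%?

Prior odds = 0.315/0.685 = 63/137.
Target odds = 0.98/0.02 = 49.
Need L⁶ ≥ 49 ÷ (63/137) = 959/9.
2⁶ = 64 < 959/9 ≤ 729 = 3⁶, so L = 3.

3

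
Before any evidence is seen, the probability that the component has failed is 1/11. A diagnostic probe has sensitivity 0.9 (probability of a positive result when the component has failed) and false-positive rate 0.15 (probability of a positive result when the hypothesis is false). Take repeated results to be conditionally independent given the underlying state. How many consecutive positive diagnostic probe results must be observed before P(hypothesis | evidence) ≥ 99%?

4

Prior odds = (1/11)/(10/11) = 0.1.
Likelihood ratio of a positive result = 0.9/0.15 = 6.
Target odds: 0.99 ÷ 0.01 = 99.
Need 0.1 × 6ⁿ ≥ 99, i.e. 6ⁿ ≥ 990.
6³ = 216 falls short of 990 but 6⁴ = 1296 reaches it, so n = 4.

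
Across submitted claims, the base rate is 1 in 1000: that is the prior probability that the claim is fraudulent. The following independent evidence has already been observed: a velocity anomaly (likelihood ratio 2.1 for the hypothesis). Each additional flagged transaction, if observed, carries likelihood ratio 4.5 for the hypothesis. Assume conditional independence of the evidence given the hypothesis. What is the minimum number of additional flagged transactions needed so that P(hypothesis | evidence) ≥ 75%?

5

Prior odds = 0.001/0.999 = 1/999.
Bayes factor of the evidence already in hand = 2.1.
Odds after that evidence = (1/999) × 2.1 = 7/3330.
Target odds = 0.75/0.25 = 3.
Need 4.5ⁿ ≥ 3 ÷ (7/3330) = 9990/7.
4.5⁴ = 410.0625 falls short of 9990/7 but 4.5⁵ = 1845.28125 reaches it, so n = 5.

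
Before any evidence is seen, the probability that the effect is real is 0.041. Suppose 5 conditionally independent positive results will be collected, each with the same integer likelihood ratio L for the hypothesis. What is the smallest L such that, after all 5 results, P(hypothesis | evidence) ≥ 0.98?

5

Prior odds = 0.041/0.959 = 41/959.
Target odds = 0.98/0.02 = 49.
Need L⁵ ≥ 49 ÷ (41/959) = 46991/41.
4⁵ = 1024 < 46991/41 ≤ 3125 = 5⁵, so L = 5.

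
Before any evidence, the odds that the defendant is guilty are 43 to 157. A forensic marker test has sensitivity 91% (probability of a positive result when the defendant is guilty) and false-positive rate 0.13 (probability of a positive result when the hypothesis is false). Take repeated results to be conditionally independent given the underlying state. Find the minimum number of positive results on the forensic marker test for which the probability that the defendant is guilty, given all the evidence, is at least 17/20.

2

Prior odds = 43/157.
Likelihood ratio of a positive result = 0.91/0.13 = 7.
Target posterior odds = 0.85/0.15 = 17/3.
Require 7ⁿ ≥ 17/3 ÷ (43/157) = 2669/129.
7¹ = 7 falls short of 2669/129 but 7² = 49 reaches it, so n = 2.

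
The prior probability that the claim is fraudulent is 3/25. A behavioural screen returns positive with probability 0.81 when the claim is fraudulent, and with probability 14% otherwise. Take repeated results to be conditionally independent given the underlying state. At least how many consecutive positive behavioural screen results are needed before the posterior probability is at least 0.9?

Prior odds: 0.12 ÷ 0.88 = 3/22.
Likelihood ratio of a positive result = 0.81/0.14 = 81/14.
Target posterior odds = 0.9/0.1 = 9.
Need (3/22) × (81/14)ⁿ ≥ 9, i.e. (81/14)ⁿ ≥ 66.
(81/14)² = 6561/196 falls short of 66 but (81/14)³ = 531441/2744 reaches it, so n = 3.

3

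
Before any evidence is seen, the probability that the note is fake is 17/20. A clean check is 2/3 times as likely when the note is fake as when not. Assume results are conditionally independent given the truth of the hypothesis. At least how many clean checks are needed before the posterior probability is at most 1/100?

Prior odds: 0.85 ÷ 0.15 = 17/3.
Likelihood ratio per clean check = 2/3.
Target odds: 0.01 ÷ 0.99 = 1/99.
Need (17/3) × (2/3)ⁿ ≤ 1/99, i.e. (2/3)ⁿ ≤ 1/561.
(2/3)¹⁵ = 32768/14348907 is still above 1/561 but (2/3)¹⁶ = 65536/43046721 is at or below it, so n = 16.

16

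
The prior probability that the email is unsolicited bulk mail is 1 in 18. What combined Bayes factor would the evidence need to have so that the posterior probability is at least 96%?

Prior odds = (1/18)/(17/18) = 1/17.
Target odds = 0.96/0.04 = 24.
Required Bayes factor = 24 ÷ (1/17) = 408.

408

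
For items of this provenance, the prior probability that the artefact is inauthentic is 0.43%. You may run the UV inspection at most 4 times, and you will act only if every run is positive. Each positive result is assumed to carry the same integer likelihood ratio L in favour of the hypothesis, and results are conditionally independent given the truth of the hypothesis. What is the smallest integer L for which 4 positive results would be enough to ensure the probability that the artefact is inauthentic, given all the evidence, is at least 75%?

6

Prior odds = 0.0043/0.9957 = 43/9957.
Target odds = 0.75/0.25 = 3.
Need L⁴ ≥ 3 ÷ (43/9957) = 29871/43.
5⁴ = 625 < 29871/43 ≤ 1296 = 6⁴, so L = 6.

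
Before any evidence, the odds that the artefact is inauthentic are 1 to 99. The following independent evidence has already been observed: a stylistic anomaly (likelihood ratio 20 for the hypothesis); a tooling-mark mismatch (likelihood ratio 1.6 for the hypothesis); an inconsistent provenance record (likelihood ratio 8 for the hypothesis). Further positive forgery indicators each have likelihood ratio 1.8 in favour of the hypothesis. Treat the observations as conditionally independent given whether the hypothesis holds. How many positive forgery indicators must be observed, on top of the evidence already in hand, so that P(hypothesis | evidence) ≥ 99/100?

Prior odds = 1/99.
Combined Bayes factor of the evidence already in hand = 20 × 1.6 × 8 = 256.
Odds after that evidence = (1/99) × 256 = 256/99.
Target odds = 0.99/0.01 = 99.
Need 1.8ⁿ ≥ 99 ÷ (256/99) = 38.28515625.
1.8⁶ = 531441/15625 falls short of 38.28515625 but 1.8⁷ = 4782969/78125 reaches it, so n = 7.

7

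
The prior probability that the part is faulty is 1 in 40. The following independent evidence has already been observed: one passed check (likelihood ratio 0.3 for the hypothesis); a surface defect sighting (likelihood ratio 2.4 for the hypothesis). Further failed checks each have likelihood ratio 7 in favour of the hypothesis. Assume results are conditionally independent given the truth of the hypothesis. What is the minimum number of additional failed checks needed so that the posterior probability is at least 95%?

Prior odds = 0.025/0.975 = 1/39.
Combined Bayes factor of the evidence already in hand = 0.3 × 2.4 = 0.72.
Odds after that evidence = (1/39) × 0.72 = 6/325.
Target odds = 0.95/0.05 = 19.
Need 7ⁿ ≥ 19 ÷ (6/325) = 6175/6.
7³ = 343 falls short of 6175/6 but 7⁴ = 2401 reaches it, so n = 4.

4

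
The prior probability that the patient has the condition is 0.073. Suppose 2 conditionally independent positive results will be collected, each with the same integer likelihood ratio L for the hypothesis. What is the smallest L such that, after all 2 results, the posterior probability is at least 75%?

7

Prior odds = 0.073/0.927 = 73/927.
Target odds = 0.75/0.25 = 3.
Need L² ≥ 3 ÷ (73/927) = 2781/73.
6² = 36 < 2781/73 ≤ 49 = 7², so L = 7.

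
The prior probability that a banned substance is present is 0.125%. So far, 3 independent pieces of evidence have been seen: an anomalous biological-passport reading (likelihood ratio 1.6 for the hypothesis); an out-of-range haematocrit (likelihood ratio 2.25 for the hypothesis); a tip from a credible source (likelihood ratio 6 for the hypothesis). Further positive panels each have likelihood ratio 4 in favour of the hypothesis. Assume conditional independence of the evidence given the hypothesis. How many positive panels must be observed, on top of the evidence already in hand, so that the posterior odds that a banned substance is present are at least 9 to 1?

5

Prior odds = 0.00125/0.99875 = 1/799.
Combined Bayes factor of the evidence already in hand = 1.6 × 2.25 × 6 = 21.6.
Odds after that evidence = (1/799) × 21.6 = 108/3995.
Target odds = 9.
Need 4ⁿ ≥ 9 ÷ (108/3995) = 3995/12.
4⁴ = 256 falls short of 3995/12 but 4⁵ = 1024 reaches it, so n = 5.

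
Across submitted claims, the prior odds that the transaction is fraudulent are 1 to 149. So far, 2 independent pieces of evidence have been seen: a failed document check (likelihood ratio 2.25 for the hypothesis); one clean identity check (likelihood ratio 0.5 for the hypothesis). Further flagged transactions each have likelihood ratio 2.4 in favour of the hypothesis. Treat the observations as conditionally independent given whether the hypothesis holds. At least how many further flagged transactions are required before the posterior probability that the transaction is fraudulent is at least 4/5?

8

Prior odds = 1/149.
Combined Bayes factor of the evidence already in hand = 2.25 × 0.5 = 1.125.
Odds after that evidence = (1/149) × 1.125 = 9/1192.
Target odds = 0.8/0.2 = 4.
Need 2.4ⁿ ≥ 4 ÷ (9/1192) = 4768/9.
2.4⁷ = 35831808/78125 falls short of 4768/9 but 2.4⁸ = 429981696/390625 reaches it, so n = 8.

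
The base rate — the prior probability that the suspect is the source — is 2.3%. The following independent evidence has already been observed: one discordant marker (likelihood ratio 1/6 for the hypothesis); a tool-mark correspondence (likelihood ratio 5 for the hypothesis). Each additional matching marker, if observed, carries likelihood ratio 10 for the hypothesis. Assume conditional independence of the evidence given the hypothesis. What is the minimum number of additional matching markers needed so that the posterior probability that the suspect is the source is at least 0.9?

3

Prior odds = 0.023/0.977 = 23/977.
Combined Bayes factor of the evidence already in hand = (1/6) × 5 = 5/6.
Odds after that evidence = (23/977) × 5/6 = 115/5862.
Target odds = 0.9/0.1 = 9.
Need 10ⁿ ≥ 9 ÷ (115/5862) = 52758/115.
10² = 100 falls short of 52758/115 but 10³ = 1000 reaches it, so n = 3.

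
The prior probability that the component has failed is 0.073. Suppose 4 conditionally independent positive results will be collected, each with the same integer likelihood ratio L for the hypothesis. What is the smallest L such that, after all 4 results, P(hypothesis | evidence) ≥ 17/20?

3

Prior odds = 0.073/0.927 = 73/927.
Target odds = 0.85/0.15 = 17/3.
Need L⁴ ≥ 17/3 ÷ (73/927) = 5253/73.
2⁴ = 16 < 5253/73 ≤ 81 = 3⁴, so L = 3.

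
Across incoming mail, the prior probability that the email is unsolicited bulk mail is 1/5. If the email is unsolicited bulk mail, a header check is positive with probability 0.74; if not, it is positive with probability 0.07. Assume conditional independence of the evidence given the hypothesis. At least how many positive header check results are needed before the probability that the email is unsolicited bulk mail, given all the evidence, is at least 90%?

2

Prior odds = 0.2/0.8 = 0.25.
Likelihood ratio of a positive = 0.74/0.07 = 74/7.
Target odds: 0.9 ÷ 0.1 = 9.
Require (74/7)ⁿ ≥ 9 ÷ 0.25 = 36.
(74/7)¹ = 74/7 falls short of 36 but (74/7)² = 5476/49 reaches it, so n = 2.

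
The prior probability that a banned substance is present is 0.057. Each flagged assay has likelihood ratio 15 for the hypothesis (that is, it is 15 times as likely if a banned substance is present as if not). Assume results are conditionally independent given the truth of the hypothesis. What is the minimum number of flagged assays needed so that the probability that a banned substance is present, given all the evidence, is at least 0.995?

Prior odds = 0.057/0.943 = 57/943.
Likelihood ratio per flagged assay = 15.
Target odds: 0.995 ÷ 0.005 = 199.
Require 15ⁿ ≥ 199 ÷ (57/943) = 187657/57.
15² = 225 falls short of 187657/57 but 15³ = 3375 reaches it, so n = 3.

3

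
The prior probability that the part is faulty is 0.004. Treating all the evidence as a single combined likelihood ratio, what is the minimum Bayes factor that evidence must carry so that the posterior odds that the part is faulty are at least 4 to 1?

996

Prior odds = 0.004/0.996 = 1/249.
Target odds = 4.
Required Bayes factor = 4 ÷ (1/249) = 996.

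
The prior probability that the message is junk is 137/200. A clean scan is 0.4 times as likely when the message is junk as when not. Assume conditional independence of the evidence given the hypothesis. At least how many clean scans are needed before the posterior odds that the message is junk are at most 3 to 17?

Prior odds = 0.685/0.315 = 137/63.
Likelihood ratio per clean scan = 0.4.
Target odds = 3/17.
Require 0.4ⁿ ≤ 3/17 ÷ (137/63) = 189/2329.
0.4² = 0.16 is still above 189/2329 but 0.4³ = 0.064 is at or below it, so n = 3.

3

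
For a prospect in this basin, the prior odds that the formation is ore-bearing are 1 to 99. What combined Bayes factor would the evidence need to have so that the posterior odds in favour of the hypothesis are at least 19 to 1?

Prior odds = 1/99.
Target odds = 19.
Required Bayes factor = 19 ÷ (1/99) = 1881.

1881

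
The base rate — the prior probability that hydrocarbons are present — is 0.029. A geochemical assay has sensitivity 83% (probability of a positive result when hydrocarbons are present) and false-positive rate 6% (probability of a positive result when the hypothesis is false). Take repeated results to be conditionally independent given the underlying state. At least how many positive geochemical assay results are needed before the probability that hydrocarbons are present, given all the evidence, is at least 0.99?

4

Prior odds = 0.029/0.971 = 29/971.
Likelihood ratio of a positive result = 0.83/0.06 = 83/6.
Target odds: 0.99 ÷ 0.01 = 99.
Need (29/971) × (83/6)ⁿ ≥ 99, i.e. (83/6)ⁿ ≥ 96129/29.
(83/6)³ = 571787/216 falls short of 96129/29 but (83/6)⁴ = 47458321/1296 reaches it, so n = 4.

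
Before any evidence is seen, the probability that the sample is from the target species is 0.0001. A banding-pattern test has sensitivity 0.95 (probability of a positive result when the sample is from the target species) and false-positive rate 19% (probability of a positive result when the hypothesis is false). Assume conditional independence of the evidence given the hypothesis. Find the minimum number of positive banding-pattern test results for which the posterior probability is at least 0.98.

Prior odds: 0.0001 ÷ 0.9999 = 1/9999.
Likelihood ratio of a positive result = 0.95/0.19 = 5.
Target odds: 0.98 ÷ 0.02 = 49.
Require 5ⁿ ≥ 49 ÷ (1/9999) = 489951.
5⁸ = 390625 falls short of 489951 but 5⁹ = 1953125 reaches it, so n = 9.

9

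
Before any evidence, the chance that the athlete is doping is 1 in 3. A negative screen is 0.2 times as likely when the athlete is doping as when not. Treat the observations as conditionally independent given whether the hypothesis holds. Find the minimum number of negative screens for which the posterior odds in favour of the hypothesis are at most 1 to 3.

1

Prior odds = (1/3)/(2/3) = 0.5.
Likelihood ratio per negative screen = 0.2.
Target odds = 1/3.
Require 0.2ⁿ ≤ 1/3 ÷ 0.5 = 2/3.
0.2¹ = 0.2, which is already at or below the required 2/3; so n = 1.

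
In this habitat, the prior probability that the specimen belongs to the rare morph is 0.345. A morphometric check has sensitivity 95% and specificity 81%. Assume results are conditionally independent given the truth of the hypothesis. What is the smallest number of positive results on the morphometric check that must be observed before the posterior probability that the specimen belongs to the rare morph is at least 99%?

Prior odds: 0.345 ÷ 0.655 = 69/131.
False-positive rate = 1 − 0.81 = 0.19; likelihood ratio of a positive = 0.95/0.19 = 5.
Target odds: 0.99 ÷ 0.01 = 99.
Need (69/131) × 5ⁿ ≥ 99, i.e. 5ⁿ ≥ 4323/23.
5³ = 125 falls short of 4323/23 but 5⁴ = 625 reaches it, so n = 4.

4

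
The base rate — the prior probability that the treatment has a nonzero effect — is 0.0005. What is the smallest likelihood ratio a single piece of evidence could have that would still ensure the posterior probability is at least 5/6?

9995

Prior odds = 0.0005/0.9995 = 1/1999.
Target odds = (5/6)/(1/6) = 5.
Required Bayes factor = 5 ÷ (1/1999) = 9995.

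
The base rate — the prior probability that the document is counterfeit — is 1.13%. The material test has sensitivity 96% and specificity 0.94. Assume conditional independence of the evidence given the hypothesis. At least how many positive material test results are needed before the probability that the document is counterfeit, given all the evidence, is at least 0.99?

Prior odds: 0.0113 ÷ 0.9887 = 113/9887.
False-positive rate = 1 − 0.94 = 0.06; likelihood ratio of a positive = 0.96/0.06 = 16.
Target odds: 0.99 ÷ 0.01 = 99.
Require 16ⁿ ≥ 99 ÷ (113/9887) = 978813/113.
16³ = 4096 falls short of 978813/113 but 16⁴ = 65536 reaches it, so n = 4.

4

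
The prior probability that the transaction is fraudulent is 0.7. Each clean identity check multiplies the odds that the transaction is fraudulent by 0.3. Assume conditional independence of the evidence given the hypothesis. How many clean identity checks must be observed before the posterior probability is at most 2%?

Prior odds: 0.7 ÷ 0.3 = 7/3.
Likelihood ratio per clean identity check = 0.3.
Target odds: 0.02 ÷ 0.98 = 1/49.
Require 0.3ⁿ ≤ 1/49 ÷ (7/3) = 3/343.
0.3³ = 0.027 is still above 3/343 but 0.3⁴ = 0.0081 is at or below it, so n = 4.

4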